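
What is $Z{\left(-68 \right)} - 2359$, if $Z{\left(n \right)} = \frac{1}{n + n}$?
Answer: $- \frac{320825}{136} \approx -2359.0$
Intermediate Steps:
$Z{\left(n \right)} = \frac{1}{2 n}$
$Z{\left(-68 \right)} - 2359 = \frac{1}{2 \left(-68\right)} - 2359 = \frac{1}{2} \left(- \frac{1}{68}\right) - 2359 = - \frac{1}{136} - 2359 = - \frac{320825}{136}$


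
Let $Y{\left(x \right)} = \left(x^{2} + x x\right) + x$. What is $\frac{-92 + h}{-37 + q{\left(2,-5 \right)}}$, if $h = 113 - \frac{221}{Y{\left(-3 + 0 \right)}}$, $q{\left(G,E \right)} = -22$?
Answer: $- \frac{94}{885} \approx -0.10621$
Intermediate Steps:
$Y{\left(x \right)} = x + 2 x^{2}$ ($Y{\left(x \right)} = \left(x^{2} + x^{2}\right) + x = 2 x^{2} + x = x + 2 x^{2}$)
$h = \frac{1474}{15}$ ($h = 113 - \frac{221}{\left(-3 + 0\right) \left(1 + 2 \left(-3 + 0\right)\right)} = 113 - \frac{221}{\left(-3\right) \left(1 + 2 \left(-3\right)\right)} = 113 - \frac{221}{\left(-3\right) \left(1 - 6\right)} = 113 - \frac{221}{\left(-3\right) \left(-5\right)} = 113 - \frac{221}{15} = \frac{1474}{15} \approx 98.267$)
$\frac{-92 + h}{-37 + q{\left(2,-5 \right)}} = \frac{-92 + \frac{1474}{15}}{-37 - 22} = \frac{94}{15 \left(-59\right)} = \frac{94}{15} \left(- \frac{1}{59}\right) = - \frac{94}{885}$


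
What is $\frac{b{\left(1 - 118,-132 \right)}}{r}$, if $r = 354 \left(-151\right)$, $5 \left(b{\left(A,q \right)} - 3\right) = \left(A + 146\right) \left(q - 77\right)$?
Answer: $\frac{3023}{133635} \approx 0.022621$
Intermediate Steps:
$b{\left(A,q \right)} = 3 + \frac{\left(-77 + q\right) \left(146 + A\right)}{5}$ ($b{\left(A,q \right)} = 3 + \frac{\left(A + 146\right) \left(q - 77\right)}{5} = 3 + \frac{\left(146 + A\right) \left(-77 + q\right)}{5} = 3 + \frac{\left(-77 + q\right) \left(146 + A\right)}{5}$)
$r = -53454$
$\frac{b{\left(1 - 118,-132 \right)}}{r} = \frac{- \frac{11227}{5} - \frac{77 \left(1 - 118\right)}{5} + \frac{146}{5} \left(-132\right) + \frac{1}{5} \left(1 - 118\right) \left(-132\right)}{-53454} = \left(- \frac{11227}{5} - \frac{77 \left(1 - 118\right)}{5} - \frac{19272}{5} + \frac{1}{5} \left(1 - 118\right) \left(-132\right)\right) \left(- \frac{1}{53454}\right) = \left(- \frac{11227}{5} - - \frac{9009}{5} - \frac{19272}{5} + \frac{1}{5} \left(-117\right) \left(-132\right)\right) \left(- \frac{1}{53454}\right) = \left(- \frac{11227}{5} + \frac{9009}{5} - \frac{19272}{5} + \frac{15444}{5}\right) \left(- \frac{1}{53454}\right) = \left(- \frac{6046}{5}\right) \left(- \frac{1}{53454}\right) = \frac{3023}{133635}$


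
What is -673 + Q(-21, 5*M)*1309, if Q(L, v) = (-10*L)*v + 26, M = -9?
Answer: -12336689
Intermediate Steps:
Q(L, v) = 26 - 10*L*v (Q(L, v) = -10*L*v + 26 = 26 - 10*L*v)
-673 + Q(-21, 5*M)*1309 = -673 + (26 - 10*(-21)*5*(-9))*1309 = -673 + (26 - 10*(-21)*(-45))*1309 = -673 + (26 - 9450)*1309 = -673 - 9424*1309 = -673 - 12336016 = -12336689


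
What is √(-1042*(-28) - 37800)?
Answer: 28*I*√11 ≈ 92.865*I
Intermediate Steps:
√(-1042*(-28) - 37800) = √(29176 - 37800) = √(-8624) = 28*I*√11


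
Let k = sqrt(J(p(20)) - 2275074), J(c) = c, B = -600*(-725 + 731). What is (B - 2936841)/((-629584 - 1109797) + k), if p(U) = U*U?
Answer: 1704849069007/1008482845945 + 980147*I*sqrt(2274674)/1008482845945 ≈ 1.6905 + 0.0014658*I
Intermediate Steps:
p(U) = U**2
B = -3600 (B = -600*6 = -3600)
k = I*sqrt(2274674) (k = sqrt(20**2 - 2275074) = sqrt(400 - 2275074) = sqrt(-2274674) = I*sqrt(2274674) ≈ 1508.2*I)
(B - 2936841)/((-629584 - 1109797) + k) = (-3600 - 2936841)/((-629584 - 1109797) + I*sqrt(2274674)) = -2940441/(-1739381 + I*sqrt(2274674))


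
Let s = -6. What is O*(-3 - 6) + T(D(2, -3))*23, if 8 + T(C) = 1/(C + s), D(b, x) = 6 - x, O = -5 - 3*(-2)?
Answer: -556/3 ≈ -185.33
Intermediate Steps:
O = 1 (O = -5 + 6 = 1)
T(C) = -8 + 1/(-6 + C) (T(C) = -8 + 1/(C - 6) = -8 + 1/(-6 + C))
O*(-3 - 6) + T(D(2, -3))*23 = 1*(-3 - 6) + ((49 - 8*(6 - 1*(-3)))/(-6 + (6 - 1*(-3))))*23 = 1*(-9) + ((49 - 8*(6 + 3))/(-6 + (6 + 3)))*23 = -9 + ((49 - 8*9)/(-6 + 9))*23 = -9 + ((49 - 72)/3)*23 = -9 + ((1/3)*(-23))*23 = -9 - 23/3*23 = -9 - 529/3 = -556/3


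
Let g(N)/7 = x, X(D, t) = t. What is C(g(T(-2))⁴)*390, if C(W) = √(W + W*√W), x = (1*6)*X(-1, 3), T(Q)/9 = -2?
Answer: 6191640*√15877 ≈ 7.8017e+8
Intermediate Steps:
T(Q) = -18 (T(Q) = 9*(-2) = -18)
x = 18 (x = (1*6)*3 = 6*3 = 18)
g(N) = 126 (g(N) = 7*18 = 126)
C(W) = √(W + W^(3/2))
C(g(T(-2))⁴)*390 = √(126⁴ + (126⁴)^(3/2))*390 = √(252047376 + 252047376^(3/2))*390 = √(252047376 + 4001504141376)*390 = √4001756188752*390 = (15876*√15877)*390 = 6191640*√15877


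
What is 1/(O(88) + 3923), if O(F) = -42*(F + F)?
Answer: -1/3469 ≈ -0.00028827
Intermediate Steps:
O(F) = -84*F
1/(O(88) + 3923) = 1/(-84*88 + 3923) = 1/(-7392 + 3923) = 1/(-3469) = -1/3469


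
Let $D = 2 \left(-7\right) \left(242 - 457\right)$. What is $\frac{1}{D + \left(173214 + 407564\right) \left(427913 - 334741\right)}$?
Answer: $\frac{1}{54112250826} \approx 1.848 \cdot 10^{-11}$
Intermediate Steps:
$D = 3010$ ($D = \left(-14\right) \left(-215\right) = 3010$)
$\frac{1}{D + \left(173214 + 407564\right) \left(427913 - 334741\right)} = \frac{1}{3010 + \left(173214 + 407564\right) \left(427913 - 334741\right)} = \frac{1}{3010 + 580778 \cdot 93172} = \frac{1}{3010 + 54112247816} = \frac{1}{54112250826}$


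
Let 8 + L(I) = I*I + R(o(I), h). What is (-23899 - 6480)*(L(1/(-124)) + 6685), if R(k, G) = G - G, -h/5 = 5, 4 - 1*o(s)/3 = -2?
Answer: -3118876834587/15376 ≈ -2.0284e+8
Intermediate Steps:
o(s) = 18 (o(s) = 12 - 3*(-2) = 12 + 6 = 18)
h = -25 (h = -5*5 = -25)
R(k, G) = 0
L(I) = -8 + I**2 (L(I) = -8 + (I*I + 0) = -8 + (I**2 + 0) = -8 + I**2)
(-23899 - 6480)*(L(1/(-124)) + 6685) = (-23899 - 6480)*((-8 + (1/(-124))**2) + 6685) = -30379*((-8 + (-1/124)**2) + 6685) = -30379*((-8 + 1/15376) + 6685) = -30379*(-123007/15376 + 6685) = -30379*102665553/15376 = -3118876834587/15376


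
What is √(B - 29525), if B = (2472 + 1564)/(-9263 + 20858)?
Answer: I*√3969413040705/11595 ≈ 171.83*I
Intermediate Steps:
B = 4036/11595 ≈ 0.34808
√(B - 29525) = √(4036/11595 - 29525) = √(-342338339/11595) = I*√3969413040705/11595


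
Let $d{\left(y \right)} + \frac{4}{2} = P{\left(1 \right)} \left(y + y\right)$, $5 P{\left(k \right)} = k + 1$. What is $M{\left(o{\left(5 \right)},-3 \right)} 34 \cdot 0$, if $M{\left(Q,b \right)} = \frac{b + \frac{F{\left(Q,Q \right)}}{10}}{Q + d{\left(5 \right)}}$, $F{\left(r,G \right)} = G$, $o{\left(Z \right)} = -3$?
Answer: $0$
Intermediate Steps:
$P{\left(k \right)} = \frac{1}{5} + \frac{k}{5}$ ($P{\left(k \right)} = \frac{k + 1}{5} = \frac{1 + k}{5} = \frac{1}{5} + \frac{k}{5}$)
$d{\left(y \right)} = -2 + \frac{4 y}{5}$ ($d{\left(y \right)} = -2 + \left(\frac{1}{5} + \frac{1}{5} \cdot 1\right) \left(y + y\right) = -2 + \left(\frac{1}{5} + \frac{1}{5}\right) 2 y = -2 + \frac{2 \cdot 2 y}{5} = -2 + \frac{4 y}{5}$)
$M{\left(Q,b \right)} = \frac{b + \frac{Q}{10}}{2 + Q}$ ($M{\left(Q,b \right)} = \frac{b + \frac{Q}{10}}{Q + \left(-2 + \frac{4}{5} \cdot 5\right)} = \frac{b + Q \frac{1}{10}}{Q + \left(-2 + 4\right)} = \frac{b + \frac{Q}{10}}{Q + 2} = \frac{b + \frac{Q}{10}}{2 + Q}$)
$M{\left(o{\left(5 \right)},-3 \right)} 34 \cdot 0 = \frac{-3 + \frac{1}{10} \left(-3\right)}{2 - 3} \cdot 34 \cdot 0 = \frac{-3 - \frac{3}{10}}{-1} \cdot 34 \cdot 0 = \left(-1\right) \left(- \frac{33}{10}\right) 34 \cdot 0 = \frac{33}{10} \cdot 34 \cdot 0 = \frac{561}{5} \cdot 0 = 0$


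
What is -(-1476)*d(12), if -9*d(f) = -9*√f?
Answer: 2952*√3 ≈ 5113.0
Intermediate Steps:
d(f) = √f (d(f) = -(-1)*√f = √f)
-(-1476)*d(12) = -(-1476)*√12 = -(-1476)*2*√3 = -(-2952)*√3 = 2952*√3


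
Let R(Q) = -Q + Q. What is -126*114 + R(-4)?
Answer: -14364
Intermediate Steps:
R(Q) = 0
-126*114 + R(-4) = -126*114 + 0 = -14364 + 0 = -14364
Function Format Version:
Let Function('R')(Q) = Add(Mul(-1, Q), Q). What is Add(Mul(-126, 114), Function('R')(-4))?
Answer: -14364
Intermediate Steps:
Function('R')(Q) = 0
Add(Mul(-126, 114), Function('R')(-4)) = Add(Mul(-126, 114), 0) = Add(-14364, 0) = -14364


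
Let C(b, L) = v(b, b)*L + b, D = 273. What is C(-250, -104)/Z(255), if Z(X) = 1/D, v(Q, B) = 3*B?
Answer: 21225750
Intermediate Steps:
C(b, L) = b + 3*L*b (C(b, L) = (3*b)*L + b = 3*L*b + b = b + 3*L*b)
Z(X) = 1/273
C(-250, -104)/Z(255) = (-250*(1 + 3*(-104)))/(1/273) = -250*(1 - 312)*273 = -250*(-311)*273 = 77750*273 = 21225750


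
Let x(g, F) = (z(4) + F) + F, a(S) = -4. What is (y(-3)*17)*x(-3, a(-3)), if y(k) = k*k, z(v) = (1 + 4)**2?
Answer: 2601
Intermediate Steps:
z(v) = 25 (z(v) = 5**2 = 25)
x(g, F) = 25 + 2*F (x(g, F) = (25 + F) + F = 25 + 2*F)
y(k) = k**2
(y(-3)*17)*x(-3, a(-3)) = ((-3)**2*17)*(25 + 2*(-4)) = (9*17)*(25 - 8) = 153*17 = 2601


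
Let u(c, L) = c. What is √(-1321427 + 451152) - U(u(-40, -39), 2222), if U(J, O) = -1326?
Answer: 1326 + 5*I*√34811 ≈ 1326.0 + 932.89*I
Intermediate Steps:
√(-1321427 + 451152) - U(u(-40, -39), 2222) = √(-1321427 + 451152) - 1*(-1326) = √(-870275) + 1326 = 5*I*√34811 + 1326 = 1326 + 5*I*√34811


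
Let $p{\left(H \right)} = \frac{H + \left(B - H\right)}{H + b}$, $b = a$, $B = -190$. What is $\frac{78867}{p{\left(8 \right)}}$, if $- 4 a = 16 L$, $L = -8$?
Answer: $- \frac{315468}{19} \approx -16604.0$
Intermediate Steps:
$a = 32$ ($a = - \frac{16 \left(-8\right)}{4} = \left(- \frac{1}{4}\right) \left(-128\right) = 32$)
$b = 32$
$p{\left(H \right)} = - \frac{190}{32 + H}$ ($p{\left(H \right)} = \frac{H - \left(190 + H\right)}{H + 32} = - \frac{190}{32 + H}$)
$\frac{78867}{p{\left(8 \right)}} = \frac{78867}{\left(-190\right) \frac{1}{32 + 8}} = \frac{78867}{\left(-190\right) \frac{1}{40}} = \frac{78867}{- \frac{19}{4}} = 78867 \left(- \frac{4}{19}\right) = - \frac{315468}{19}$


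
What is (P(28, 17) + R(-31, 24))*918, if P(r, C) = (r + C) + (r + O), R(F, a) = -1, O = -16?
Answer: 51408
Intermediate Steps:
P(r, C) = -16 + C + 2*r (P(r, C) = (r + C) + (r - 16) = (C + r) + (-16 + r) = -16 + C + 2*r)
(P(28, 17) + R(-31, 24))*918 = ((-16 + 17 + 2*28) - 1)*918 = ((-16 + 17 + 56) - 1)*918 = (57 - 1)*918 = 56*918 = 51408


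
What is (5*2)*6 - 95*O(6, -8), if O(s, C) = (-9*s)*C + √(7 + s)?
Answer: -40980 - 95*√13 ≈ -41323.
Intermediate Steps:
O(s, C) = √(7 + s) - 9*C*s (O(s, C) = -9*C*s + √(7 + s) = √(7 + s) - 9*C*s)
(5*2)*6 - 95*O(6, -8) = (5*2)*6 - 95*(√(7 + 6) - 9*(-8)*6) = 10*6 - 95*(√13 + 432) = 60 - 95*(432 + √13) = 60 + (-41040 - 95*√13) = -40980 - 95*√13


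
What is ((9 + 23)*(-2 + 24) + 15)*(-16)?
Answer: -11504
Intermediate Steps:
((9 + 23)*(-2 + 24) + 15)*(-16) = (32*22 + 15)*(-16) = (704 + 15)*(-16) = 719*(-16) = -11504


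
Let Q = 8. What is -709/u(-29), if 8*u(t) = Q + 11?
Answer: -5672/19 ≈ -298.53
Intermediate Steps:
u(t) = 19/8 (u(t) = (8 + 11)/8 = (1/8)*19 = 19/8)
-709/u(-29) = -709/19/8 = -709*8/19 = -5672/19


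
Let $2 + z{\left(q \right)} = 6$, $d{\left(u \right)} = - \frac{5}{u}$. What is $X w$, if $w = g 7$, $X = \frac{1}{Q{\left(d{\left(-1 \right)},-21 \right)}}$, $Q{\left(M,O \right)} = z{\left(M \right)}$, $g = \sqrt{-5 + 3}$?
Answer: $\frac{7 i \sqrt{2}}{4} \approx 2.4749 i$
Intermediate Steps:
$g = i \sqrt{2}$ ($g = \sqrt{-2} = i \sqrt{2} \approx 1.4142 i$)
$z{\left(q \right)} = 4$ ($z{\left(q \right)} = -2 + 6 = 4$)
$Q{\left(M,O \right)} = 4$
$X = \frac{1}{4} \approx 0.25$
$w = 7 i \sqrt{2}$ ($w = i \sqrt{2} \cdot 7 = 7 i \sqrt{2} \approx 9.8995 i$)
$X w = \frac{7 i \sqrt{2}}{4}$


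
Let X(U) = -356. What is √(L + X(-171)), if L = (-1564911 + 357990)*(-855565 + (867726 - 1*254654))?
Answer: √292669893697 ≈ 5.4099e+5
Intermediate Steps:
L = 292669894053 (L = -1206921*(-855565 + (867726 - 254654)) = -1206921*(-855565 + 613072) = -1206921*(-242493) = 292669894053)
√(L + X(-171)) = √(292669894053 - 356) = √292669893697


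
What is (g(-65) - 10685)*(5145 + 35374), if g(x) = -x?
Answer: -430311780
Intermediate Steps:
(g(-65) - 10685)*(5145 + 35374) = (-1*(-65) - 10685)*(5145 + 35374) = (65 - 10685)*40519 = -10620*40519 = -430311780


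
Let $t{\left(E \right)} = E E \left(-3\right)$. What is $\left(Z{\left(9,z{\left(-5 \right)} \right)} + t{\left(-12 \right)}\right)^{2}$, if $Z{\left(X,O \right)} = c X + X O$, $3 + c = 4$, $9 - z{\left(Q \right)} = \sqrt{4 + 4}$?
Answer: $117612 + 12312 \sqrt{2} \approx 1.3502 \cdot 10^{5}$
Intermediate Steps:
$z{\left(Q \right)} = 9 - 2 \sqrt{2}$ ($z{\left(Q \right)} = 9 - \sqrt{4 + 4} = 9 - \sqrt{8} = 9 - 2 \sqrt{2}$)
$c = 1$ ($c = -3 + 4 = 1$)
$t{\left(E \right)} = - 3 E^{2}$ ($t{\left(E \right)} = E^{2} \left(-3\right) = - 3 E^{2}$)
$Z{\left(X,O \right)} = X + O X$ ($Z{\left(X,O \right)} = 1 X + X O = X + O X$)
$\left(Z{\left(9,z{\left(-5 \right)} \right)} + t{\left(-12 \right)}\right)^{2} = \left(9 \left(1 + \left(9 - 2 \sqrt{2}\right)\right) - 3 \left(-12\right)^{2}\right)^{2} = \left(9 \left(10 - 2 \sqrt{2}\right) - 432\right)^{2} = \left(\left(90 - 18 \sqrt{2}\right) - 432\right)^{2} = \left(-342 - 18 \sqrt{2}\right)^{2}$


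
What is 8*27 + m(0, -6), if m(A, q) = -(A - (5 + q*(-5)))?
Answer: 251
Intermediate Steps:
m(A, q) = 5 - A - 5*q (m(A, q) = -(A - (5 - 5*q)) = -(A + (-5 + 5*q)) = -(-5 + A + 5*q) = 5 - A - 5*q)
8*27 + m(0, -6) = 8*27 + (5 - 1*0 - 5*(-6)) = 216 + (5 + 0 + 30) = 216 + 35 = 251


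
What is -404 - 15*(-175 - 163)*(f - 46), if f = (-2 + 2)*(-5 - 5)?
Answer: -233624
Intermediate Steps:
f = 0 (f = 0*(-10) = 0)
-404 - 15*(-175 - 163)*(f - 46) = -404 - 15*(-175 - 163)*(0 - 46) = -404 - (-5070)*(-46) = -404 - 15*15548 = -404 - 233220 = -233624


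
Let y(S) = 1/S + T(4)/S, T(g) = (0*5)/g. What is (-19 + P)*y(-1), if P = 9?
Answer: 10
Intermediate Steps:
T(g) = 0 (T(g) = 0/g = 0)
y(S) = 1/S (y(S) = 1/S + 0/S = 1/S + 0 = 1/S)
(-19 + P)*y(-1) = (-19 + 9)/(-1) = -10*(-1) = 10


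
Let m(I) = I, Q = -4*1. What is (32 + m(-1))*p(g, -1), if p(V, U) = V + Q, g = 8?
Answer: 124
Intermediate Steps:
Q = -4
p(V, U) = -4 + V (p(V, U) = V - 4 = -4 + V)
(32 + m(-1))*p(g, -1) = (32 - 1)*(-4 + 8) = 31*4 = 124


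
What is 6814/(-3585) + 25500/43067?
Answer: -202041038/154395195 ≈ -1.3086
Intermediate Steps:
6814/(-3585) + 25500/43067 = 6814*(-1/3585) + 25500*(1/43067) = -6814/3585 + 25500/43067 = -202041038/154395195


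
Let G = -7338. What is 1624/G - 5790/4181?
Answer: -24638482/15340089 ≈ -1.6061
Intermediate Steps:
1624/G - 5790/4181 = 1624/(-7338) - 5790/4181 = 1624*(-1/7338) - 5790*1/4181 = -812/3669 - 5790/4181 = -24638482/15340089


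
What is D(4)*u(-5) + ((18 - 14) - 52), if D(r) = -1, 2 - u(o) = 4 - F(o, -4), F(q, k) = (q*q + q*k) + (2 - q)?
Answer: -98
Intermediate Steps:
F(q, k) = 2 + q**2 - q + k*q (F(q, k) = (q**2 + k*q) + (2 - q) = 2 + q**2 - q + k*q)
u(o) = o**2 - 5*o (u(o) = 2 - (4 - (2 + o**2 - o - 4*o)) = 2 - (4 - (2 + o**2 - 5*o)) = 2 - (4 + (-2 - o**2 + 5*o)) = 2 - (2 - o**2 + 5*o) = 2 + (-2 + o**2 - 5*o) = o**2 - 5*o)
D(4)*u(-5) + ((18 - 14) - 52) = -(-5)*(-5 - 5) + ((18 - 14) - 52) = -(-5)*(-10) + (4 - 52) = -1*50 - 48 = -50 - 48 = -98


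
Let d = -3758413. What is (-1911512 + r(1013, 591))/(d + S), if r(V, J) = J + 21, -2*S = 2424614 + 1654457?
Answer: 3821800/11595897 ≈ 0.32958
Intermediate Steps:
S = -4079071/2 (S = -(2424614 + 1654457)/2 = -½*4079071 = -4079071/2 ≈ -2.0395e+6)
r(V, J) = 21 + J
(-1911512 + r(1013, 591))/(d + S) = (-1911512 + (21 + 591))/(-3758413 - 4079071/2) = (-1911512 + 612)/(-11595897/2) = -1910900*(-2/11595897) = 3821800/11595897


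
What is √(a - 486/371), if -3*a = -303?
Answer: √13721435/371 ≈ 9.9845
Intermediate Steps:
a = 101 (a = -⅓*(-303) = 101)
√(a - 486/371) = √(101 - 486/371) = √(36985/371) = √13721435/371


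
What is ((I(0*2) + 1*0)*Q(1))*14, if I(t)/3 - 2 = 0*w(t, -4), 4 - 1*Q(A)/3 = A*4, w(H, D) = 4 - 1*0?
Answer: 0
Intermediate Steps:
w(H, D) = 4 (w(H, D) = 4 + 0 = 4)
Q(A) = 12 - 12*A (Q(A) = 12 - 3*A*4 = 12 - 12*A)
I(t) = 6 (I(t) = 6 + 3*(0*4) = 6 + 3*0 = 6 + 0 = 6)
((I(0*2) + 1*0)*Q(1))*14 = ((6 + 1*0)*(12 - 12*1))*14 = ((6 + 0)*(12 - 12))*14 = (6*0)*14 = 0*14 = 0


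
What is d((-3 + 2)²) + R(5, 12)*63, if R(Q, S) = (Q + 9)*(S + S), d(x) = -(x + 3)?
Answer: 21164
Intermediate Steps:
d(x) = -3 - x (d(x) = -(3 + x) = -3 - x)
R(Q, S) = 2*S*(9 + Q) (R(Q, S) = (9 + Q)*(2*S) = 2*S*(9 + Q))
d((-3 + 2)²) + R(5, 12)*63 = (-3 - (-3 + 2)²) + (2*12*(9 + 5))*63 = (-3 - 1*(-1)²) + (2*12*14)*63 = (-3 - 1*1) + 336*63 = (-3 - 1) + 21168 = -4 + 21168 = 21164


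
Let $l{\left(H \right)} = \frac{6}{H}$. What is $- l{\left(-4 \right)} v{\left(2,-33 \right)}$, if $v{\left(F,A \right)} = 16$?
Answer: $24$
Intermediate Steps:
$- l{\left(-4 \right)} v{\left(2,-33 \right)} = - \frac{6}{-4} \cdot 16 = - \frac{6 \left(-1\right)}{4} \cdot 16 = \left(-1\right) \left(- \frac{3}{2}\right) 16 = \frac{3}{2} \cdot 16 = 24$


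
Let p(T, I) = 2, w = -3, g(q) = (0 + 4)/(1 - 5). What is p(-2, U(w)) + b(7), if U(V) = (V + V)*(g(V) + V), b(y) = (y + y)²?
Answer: 198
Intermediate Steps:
g(q) = -1 (g(q) = 4/(-4) = 4*(-¼) = -1)
b(y) = 4*y² (b(y) = (2*y)² = 4*y²)
U(V) = 2*V*(-1 + V) (U(V) = (V + V)*(-1 + V) = (2*V)*(-1 + V) = 2*V*(-1 + V))
p(-2, U(w)) + b(7) = 2 + 4*7² = 2 + 4*49 = 2 + 196 = 198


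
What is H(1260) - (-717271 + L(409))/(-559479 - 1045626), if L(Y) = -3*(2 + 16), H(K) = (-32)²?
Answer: 328582039/321021 ≈ 1023.6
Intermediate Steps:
H(K) = 1024
L(Y) = -54 (L(Y) = -3*18 = -54)
H(1260) - (-717271 + L(409))/(-559479 - 1045626) = 1024 - (-717271 - 54)/(-559479 - 1045626) = 1024 - (-717325)/(-1605105) = 1024 - (-717325)*(-1)/1605105 = 1024 - 1*143465/321021 = 1024 - 143465/321021 = 328582039/321021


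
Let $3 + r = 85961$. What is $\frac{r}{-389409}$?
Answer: $- \frac{85958}{389409} \approx -0.22074$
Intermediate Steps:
$r = 85958$ ($r = -3 + 85961 = 85958$)
$\frac{r}{-389409} = \frac{85958}{-389409} = 85958 \left(- \frac{1}{389409}\right) = - \frac{85958}{389409}$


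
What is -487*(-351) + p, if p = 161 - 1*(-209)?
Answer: 171307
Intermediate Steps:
p = 370 (p = 161 + 209 = 370)
-487*(-351) + p = -487*(-351) + 370 = 170937 + 370 = 171307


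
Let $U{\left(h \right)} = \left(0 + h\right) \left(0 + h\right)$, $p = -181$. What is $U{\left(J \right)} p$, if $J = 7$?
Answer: $-8869$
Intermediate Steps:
$U{\left(h \right)} = h^{2}$ ($U{\left(h \right)} = h h = h^{2}$)
$U{\left(J \right)} p = 7^{2} \left(-181\right) = 49 \left(-181\right) = -8869$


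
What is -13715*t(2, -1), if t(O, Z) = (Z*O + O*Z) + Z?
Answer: 68575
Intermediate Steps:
t(O, Z) = Z + 2*O*Z (t(O, Z) = (O*Z + O*Z) + Z = 2*O*Z + Z = Z + 2*O*Z)
-13715*t(2, -1) = -(-13715)*(1 + 2*2) = -(-13715)*(1 + 4) = -(-13715)*5 = -13715*(-5) = 68575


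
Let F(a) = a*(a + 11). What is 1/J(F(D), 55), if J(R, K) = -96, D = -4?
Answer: -1/96 ≈ -0.010417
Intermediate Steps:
F(a) = a*(11 + a)
1/J(F(D), 55) = 1/(-96) = -1/96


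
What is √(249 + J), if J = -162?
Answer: √87 ≈ 9.3274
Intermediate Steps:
√(249 + J) = √(249 - 162) = √87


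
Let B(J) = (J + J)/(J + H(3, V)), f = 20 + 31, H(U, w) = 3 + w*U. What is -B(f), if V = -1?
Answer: -2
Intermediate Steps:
H(U, w) = 3 + U*w
f = 51
B(J) = 2 (B(J) = (J + J)/(J + (3 + 3*(-1))) = (2*J)/(J + (3 - 3)) = (2*J)/(J + 0) = (2*J)/J = 2)
-B(f) = -1*2 = -2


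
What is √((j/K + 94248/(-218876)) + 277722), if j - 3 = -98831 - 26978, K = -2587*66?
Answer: √123683487946529919698433/667345107 ≈ 526.99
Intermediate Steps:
K = -170742
j = -125806 (j = 3 + (-98831 - 26978) = 3 - 125809 = -125806)
√((j/K + 94248/(-218876)) + 277722) = √((-125806/(-170742) + 94248/(-218876)) + 277722) = √((-125806*(-1/170742) + 94248*(-1/218876)) + 277722) = √((62903/85371 - 3366/7817) + 277722) = √(204353965/667345107 + 277722) = √(185336622160219/667345107) = √123683487946529919698433/667345107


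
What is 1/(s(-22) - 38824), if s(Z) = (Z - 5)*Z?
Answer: -1/38230 ≈ -2.6157e-5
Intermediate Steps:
s(Z) = Z*(-5 + Z) (s(Z) = (-5 + Z)*Z = Z*(-5 + Z))
1/(s(-22) - 38824) = 1/(-22*(-5 - 22) - 38824) = 1/(-22*(-27) - 38824) = 1/(594 - 38824) = 1/(-38230) = -1/38230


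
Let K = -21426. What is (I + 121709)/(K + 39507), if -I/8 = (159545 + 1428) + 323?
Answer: -129851/2009 ≈ -64.635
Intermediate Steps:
I = -1290368 (I = -8*((159545 + 1428) + 323) = -8*(160973 + 323) = -8*161296 = -1290368)
(I + 121709)/(K + 39507) = (-1290368 + 121709)/(-21426 + 39507) = -1168659/18081 = -1168659*1/18081 = -129851/2009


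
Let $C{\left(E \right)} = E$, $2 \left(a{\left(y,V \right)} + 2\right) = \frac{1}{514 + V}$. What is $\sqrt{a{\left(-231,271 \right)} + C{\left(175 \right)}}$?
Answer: $\frac{3 \sqrt{47381030}}{1570} \approx 13.153$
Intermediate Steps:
$a{\left(y,V \right)} = -2 + \frac{1}{2 \left(514 + V\right)}$
$\sqrt{a{\left(-231,271 \right)} + C{\left(175 \right)}} = \sqrt{\frac{-2055 - 1084}{2 \left(514 + 271\right)} + 175} = \sqrt{\frac{-2055 - 1084}{2 \cdot 785} + 175} = \sqrt{\frac{1}{2} \cdot \frac{1}{785} \left(-3139\right) + 175} = \sqrt{- \frac{3139}{1570} + 175} = \sqrt{\frac{271611}{1570}} = \frac{3 \sqrt{47381030}}{1570}$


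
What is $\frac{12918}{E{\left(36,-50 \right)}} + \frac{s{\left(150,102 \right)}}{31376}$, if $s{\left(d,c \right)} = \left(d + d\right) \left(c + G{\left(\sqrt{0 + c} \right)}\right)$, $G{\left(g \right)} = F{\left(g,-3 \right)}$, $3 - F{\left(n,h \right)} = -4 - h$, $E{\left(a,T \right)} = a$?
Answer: $\frac{39943}{111} \approx 359.85$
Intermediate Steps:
$F{\left(n,h \right)} = 7 + h$ ($F{\left(n,h \right)} = 3 - \left(-4 - h\right) = 3 + \left(4 + h\right) = 7 + h$)
$G{\left(g \right)} = 4$ ($G{\left(g \right)} = 7 - 3 = 4$)
$s{\left(d,c \right)} = 2 d \left(4 + c\right)$ ($s{\left(d,c \right)} = \left(d + d\right) \left(c + 4\right) = 2 d \left(4 + c\right)$)
$\frac{12918}{E{\left(36,-50 \right)}} + \frac{s{\left(150,102 \right)}}{31376} = \frac{12918}{36} + \frac{2 \cdot 150 \left(4 + 102\right)}{31376} = 12918 \cdot \frac{1}{36} + 2 \cdot 150 \cdot 106 \cdot \frac{1}{31376} = \frac{2153}{6} + 31800 \cdot \frac{1}{31376} = \frac{2153}{6} + \frac{75}{74} = \frac{39943}{111}$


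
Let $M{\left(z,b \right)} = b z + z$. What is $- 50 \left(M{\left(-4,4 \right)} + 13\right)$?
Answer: $350$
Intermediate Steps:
$M{\left(z,b \right)} = z + b z$
$- 50 \left(M{\left(-4,4 \right)} + 13\right) = - 50 \left(- 4 \left(1 + 4\right) + 13\right) = - 50 \left(\left(-4\right) 5 + 13\right) = - 50 \left(-20 + 13\right) = \left(-50\right) \left(-7\right) = 350$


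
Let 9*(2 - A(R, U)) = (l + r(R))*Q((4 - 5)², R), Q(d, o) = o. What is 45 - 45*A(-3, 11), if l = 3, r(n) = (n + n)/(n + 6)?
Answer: -60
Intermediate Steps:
r(n) = 2*n/(6 + n) (r(n) = (2*n)/(6 + n) = 2*n/(6 + n))
A(R, U) = 2 - R*(3 + 2*R/(6 + R))/9 (A(R, U) = 2 - (3 + 2*R/(6 + R))*R/9 = 2 - R*(3 + 2*R/(6 + R))/9)
45 - 45*A(-3, 11) = 45 - 5*(108 - 5*(-3)²)/(6 - 3) = 45 - 5*(108 - 5*9)/3 = 45 - 5*(108 - 45)/3 = 45 - 5*63/3 = 45 - 45*7/3 = 45 - 105 = -60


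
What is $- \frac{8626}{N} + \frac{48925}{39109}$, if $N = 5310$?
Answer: $- \frac{38781242}{103834395} \approx -0.37349$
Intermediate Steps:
$- \frac{8626}{N} + \frac{48925}{39109} = - \frac{8626}{5310} + \frac{48925}{39109} = \left(-8626\right) \frac{1}{5310} + 48925 \cdot \frac{1}{39109} = - \frac{4313}{2655} + \frac{48925}{39109} = - \frac{38781242}{103834395}$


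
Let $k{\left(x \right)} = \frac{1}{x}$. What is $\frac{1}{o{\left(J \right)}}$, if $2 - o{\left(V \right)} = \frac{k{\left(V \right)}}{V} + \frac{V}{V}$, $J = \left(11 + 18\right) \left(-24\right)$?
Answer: $\frac{484416}{484415} \approx 1.0$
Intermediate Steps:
$J = -696$ ($J = 29 \left(-24\right) = -696$)
$o{\left(V \right)} = 1 - \frac{1}{V^{2}}$ ($o{\left(V \right)} = 2 - \left(\frac{1}{V V} + \frac{V}{V}\right) = 2 - \left(\frac{1}{V^{2}} + 1\right) = 2 - \left(1 + \frac{1}{V^{2}}\right) = 1 - \frac{1}{V^{2}}$)
$\frac{1}{o{\left(J \right)}} = \frac{1}{1 - \frac{1}{484416}} = \frac{1}{\frac{484415}{484416}} = \frac{484416}{484415}$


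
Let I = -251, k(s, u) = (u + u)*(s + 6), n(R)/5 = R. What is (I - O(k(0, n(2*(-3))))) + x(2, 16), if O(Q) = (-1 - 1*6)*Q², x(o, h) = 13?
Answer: 906962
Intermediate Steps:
n(R) = 5*R
k(s, u) = 2*u*(6 + s) (k(s, u) = (2*u)*(6 + s) = 2*u*(6 + s))
O(Q) = -7*Q² (O(Q) = (-1 - 6)*Q² = -7*Q²)
(I - O(k(0, n(2*(-3))))) + x(2, 16) = (-251 - (-7)*(2*(5*(2*(-3)))*(6 + 0))²) + 13 = (-251 - (-7)*(2*(5*(-6))*6)²) + 13 = (-251 - (-7)*(2*(-30)*6)²) + 13 = (-251 - (-7)*(-360)²) + 13 = (-251 - (-7)*129600) + 13 = (-251 - 1*(-907200)) + 13 = (-251 + 907200) + 13 = 906949 + 13 = 906962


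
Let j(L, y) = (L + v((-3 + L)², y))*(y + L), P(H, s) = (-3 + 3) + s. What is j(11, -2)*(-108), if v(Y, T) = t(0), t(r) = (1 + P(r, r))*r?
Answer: -10692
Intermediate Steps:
P(H, s) = s (P(H, s) = 0 + s = s)
t(r) = r*(1 + r) (t(r) = (1 + r)*r = r*(1 + r))
v(Y, T) = 0 (v(Y, T) = 0*(1 + 0) = 0*1 = 0)
j(L, y) = L*(L + y) (j(L, y) = (L + 0)*(y + L) = L*(L + y))
j(11, -2)*(-108) = (11*(11 - 2))*(-108) = (11*9)*(-108) = 99*(-108) = -10692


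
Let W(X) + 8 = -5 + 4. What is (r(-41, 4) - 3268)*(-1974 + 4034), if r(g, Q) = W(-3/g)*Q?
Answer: -6806240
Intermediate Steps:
W(X) = -9 (W(X) = -8 + (-5 + 4) = -8 - 1 = -9)
r(g, Q) = -9*Q
(r(-41, 4) - 3268)*(-1974 + 4034) = (-9*4 - 3268)*(-1974 + 4034) = (-36 - 3268)*2060 = -3304*2060 = -6806240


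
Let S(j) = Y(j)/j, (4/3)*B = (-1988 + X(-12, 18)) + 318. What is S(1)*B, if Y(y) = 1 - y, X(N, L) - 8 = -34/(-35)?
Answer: 0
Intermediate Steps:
X(N, L) = 314/35 (X(N, L) = 8 - 34/(-35) = 8 - 34*(-1/35) = 8 + 34/35 = 314/35)
B = -43602/35 (B = 3*((-1988 + 314/35) + 318)/4 = 3*(-69266/35 + 318)/4 = (¾)*(-58136/35) = -43602/35 ≈ -1245.8)
S(j) = (1 - j)/j
S(1)*B = ((1 - 1*1)/1)*(-43602/35) = (1*(1 - 1))*(-43602/35) = (1*0)*(-43602/35) = 0*(-43602/35) = 0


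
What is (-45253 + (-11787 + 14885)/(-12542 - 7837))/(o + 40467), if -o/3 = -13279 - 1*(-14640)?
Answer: -922213985/741469536 ≈ -1.2438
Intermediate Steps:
o = -4083 (o = -3*(-13279 - 1*(-14640)) = -3*(-13279 + 14640) = -3*1361 = -4083)
(-45253 + (-11787 + 14885)/(-12542 - 7837))/(o + 40467) = (-45253 + (-11787 + 14885)/(-12542 - 7837))/(-4083 + 40467) = (-45253 + 3098/(-20379))/36384 = (-45253 + 3098*(-1/20379))*(1/36384) = (-45253 - 3098/20379)*(1/36384) = -922213985/20379*1/36384 = -922213985/741469536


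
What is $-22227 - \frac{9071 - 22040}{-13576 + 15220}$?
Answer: $- \frac{12176073}{548} \approx -22219.0$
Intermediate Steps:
$-22227 - \frac{9071 - 22040}{-13576 + 15220} = -22227 - - \frac{12969}{1644} = -22227 - \left(-12969\right) \frac{1}{1644} = -22227 - - \frac{4323}{548} = -22227 + \frac{4323}{548} = - \frac{12176073}{548}$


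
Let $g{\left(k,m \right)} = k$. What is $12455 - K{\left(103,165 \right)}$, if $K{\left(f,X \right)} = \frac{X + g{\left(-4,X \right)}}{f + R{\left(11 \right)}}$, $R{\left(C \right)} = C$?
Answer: $\frac{1419709}{114} \approx 12454.0$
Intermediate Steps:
$K{\left(f,X \right)} = \frac{-4 + X}{11 + f}$ ($K{\left(f,X \right)} = \frac{X - 4}{f + 11} = \frac{-4 + X}{11 + f}$)
$12455 - K{\left(103,165 \right)} = 12455 - \frac{-4 + 165}{11 + 103} = 12455 - \frac{1}{114} \cdot 161 = 12455 - \frac{161}{114} = \frac{1419709}{114}$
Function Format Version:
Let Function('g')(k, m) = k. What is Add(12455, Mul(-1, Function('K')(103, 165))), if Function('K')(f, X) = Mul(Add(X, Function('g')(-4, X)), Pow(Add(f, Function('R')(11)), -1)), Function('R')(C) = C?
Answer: Rational(1419709, 114) ≈ 12454.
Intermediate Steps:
Function('K')(f, X) = Mul(Pow(Add(11, f), -1), Add(-4, X)) (Function('K')(f, X) = Mul(Add(X, -4), Pow(Add(f, 11), -1)) = Mul(Add(-4, X), Pow(Add(11, f), -1)) = Mul(Pow(Add(11, f), -1), Add(-4, X)))
Add(12455, Mul(-1, Function('K')(103, 165))) = Add(12455, Mul(-1, Mul(Pow(Add(11, 103), -1), Add(-4, 165)))) = Add(12455, Mul(-1, Mul(Pow(114, -1), 161))) = Add(12455, Mul(-1, Mul(Rational(1, 114), 161))) = Add(12455, Mul(-1, Rational(161, 114))) = Add(12455, Rational(-161, 114)) = Rational(1419709, 114)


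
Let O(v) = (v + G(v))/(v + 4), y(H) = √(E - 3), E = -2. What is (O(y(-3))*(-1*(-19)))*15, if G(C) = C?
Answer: 570*√5/(√5 - 4*I) ≈ 135.71 + 242.77*I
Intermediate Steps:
y(H) = I*√5 (y(H) = √(-2 - 3) = √(-5) = I*√5)
O(v) = 2*v/(4 + v) (O(v) = (v + v)/(v + 4) = (2*v)/(4 + v) = 2*v/(4 + v))
(O(y(-3))*(-1*(-19)))*15 = ((2*(I*√5)/(4 + I*√5))*(-1*(-19)))*15 = ((2*I*√5/(4 + I*√5))*19)*15 = (38*I*√5/(4 + I*√5))*15 = 570*I*√5/(4 + I*√5)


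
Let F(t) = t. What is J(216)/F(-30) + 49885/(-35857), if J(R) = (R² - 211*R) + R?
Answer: -7994537/179285 ≈ -44.591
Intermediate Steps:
J(R) = R² - 210*R
J(216)/F(-30) + 49885/(-35857) = (216*(-210 + 216))/(-30) + 49885/(-35857) = (216*6)*(-1/30) + 49885*(-1/35857) = 1296*(-1/30) - 49885/35857 = -216/5 - 49885/35857 = -7994537/179285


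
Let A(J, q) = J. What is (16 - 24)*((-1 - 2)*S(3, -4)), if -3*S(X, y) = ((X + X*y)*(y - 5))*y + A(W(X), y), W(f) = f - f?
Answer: 2592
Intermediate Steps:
W(f) = 0
S(X, y) = -y*(-5 + y)*(X + X*y)/3 (S(X, y) = -(((X + X*y)*(y - 5))*y + 0)/3 = -(((X + X*y)*(-5 + y))*y + 0)/3 = -(((-5 + y)*(X + X*y))*y + 0)/3 = -(y*(-5 + y)*(X + X*y) + 0)/3 = -y*(-5 + y)*(X + X*y)/3)
(16 - 24)*((-1 - 2)*S(3, -4)) = (16 - 24)*((-1 - 2)*((⅓)*3*(-4)*(5 - 1*(-4)² + 4*(-4)))) = -(-24)*(⅓)*3*(-4)*(5 - 1*16 - 16) = -(-24)*(⅓)*3*(-4)*(5 - 16 - 16) = -(-24)*(⅓)*3*(-4)*(-27) = -(-24)*108 = -8*(-324) = 2592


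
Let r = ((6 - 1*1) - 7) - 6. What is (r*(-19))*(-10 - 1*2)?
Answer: -1824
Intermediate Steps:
r = -8 (r = ((6 - 1) - 7) - 6 = (5 - 7) - 6 = -2 - 6 = -8)
(r*(-19))*(-10 - 1*2) = (-8*(-19))*(-10 - 1*2) = 152*(-10 - 2) = 152*(-12) = -1824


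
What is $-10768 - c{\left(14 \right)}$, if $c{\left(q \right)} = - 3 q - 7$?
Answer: $-10719$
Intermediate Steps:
$c{\left(q \right)} = -7 - 3 q$ ($c{\left(q \right)} = - 3 q - 7 = -7 - 3 q$)
$-10768 - c{\left(14 \right)} = -10768 - \left(-7 - 42\right) = -10768 - -49 = -10768 + 49 = -10719$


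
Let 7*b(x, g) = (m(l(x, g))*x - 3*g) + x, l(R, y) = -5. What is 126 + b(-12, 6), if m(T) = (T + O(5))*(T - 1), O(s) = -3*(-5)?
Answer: 1572/7 ≈ 224.57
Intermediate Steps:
O(s) = 15
m(T) = (-1 + T)*(15 + T) (m(T) = (T + 15)*(T - 1) = (15 + T)*(-1 + T) = (-1 + T)*(15 + T))
b(x, g) = -59*x/7 - 3*g/7 (b(x, g) = (((-15 + (-5)**2 + 14*(-5))*x - 3*g) + x)/7 = (((-15 + 25 - 70)*x - 3*g) + x)/7 = ((-60*x - 3*g) + x)/7 = (-59*x - 3*g)/7 = -59*x/7 - 3*g/7)
126 + b(-12, 6) = 126 + (-59/7*(-12) - 3/7*6) = 126 + (708/7 - 18/7) = 126 + 690/7 = 1572/7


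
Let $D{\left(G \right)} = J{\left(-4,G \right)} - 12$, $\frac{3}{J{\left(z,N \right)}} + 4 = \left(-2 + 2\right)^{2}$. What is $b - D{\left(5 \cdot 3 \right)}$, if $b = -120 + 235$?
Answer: $\frac{511}{4} \approx 127.75$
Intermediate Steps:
$J{\left(z,N \right)} = - \frac{3}{4}$ ($J{\left(z,N \right)} = \frac{3}{-4 + \left(-2 + 2\right)^{2}} = \frac{3}{-4 + 0^{2}} = \frac{3}{-4 + 0} = \frac{3}{-4} = 3 \left(- \frac{1}{4}\right) = - \frac{3}{4}$)
$b = 115$
$D{\left(G \right)} = - \frac{51}{4}$ ($D{\left(G \right)} = - \frac{3}{4} - 12 = - \frac{51}{4}$)
$b - D{\left(5 \cdot 3 \right)} = 115 - - \frac{51}{4} = 115 + \frac{51}{4} = \frac{511}{4}$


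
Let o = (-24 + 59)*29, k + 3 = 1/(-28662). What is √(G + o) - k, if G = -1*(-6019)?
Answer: 85987/28662 + √7034 ≈ 86.869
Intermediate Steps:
k = -85987/28662 (k = -3 + 1/(-28662) = -3 - 1/28662 = -85987/28662 ≈ -3.0000)
G = 6019
o = 1015 (o = 35*29 = 1015)
√(G + o) - k = √(6019 + 1015) - 1*(-85987/28662) = √7034 + 85987/28662 = 85987/28662 + √7034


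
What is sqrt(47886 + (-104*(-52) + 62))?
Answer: 2*sqrt(13339) ≈ 230.99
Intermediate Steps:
sqrt(47886 + (-104*(-52) + 62)) = sqrt(47886 + (5408 + 62)) = sqrt(47886 + 5470) = sqrt(53356) = 2*sqrt(13339)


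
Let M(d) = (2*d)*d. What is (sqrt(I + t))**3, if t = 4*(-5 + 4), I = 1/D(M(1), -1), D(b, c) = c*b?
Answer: -27*I*sqrt(2)/4 ≈ -9.5459*I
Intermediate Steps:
M(d) = 2*d**2
D(b, c) = b*c
I = -1/2 (I = 1/((2*1**2)*(-1)) = 1/((2*1)*(-1)) = 1/(2*(-1)) = 1/(-2) = -1/2 ≈ -0.50000)
t = -4 (t = 4*(-1) = -4)
(sqrt(I + t))**3 = (sqrt(-1/2 - 4))**3 = (sqrt(-9/2))**3 = (3*I*sqrt(2)/2)**3 = -27*I*sqrt(2)/4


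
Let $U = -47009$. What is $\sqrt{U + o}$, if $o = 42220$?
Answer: $i \sqrt{4789} \approx 69.203 i$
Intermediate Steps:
$\sqrt{U + o} = \sqrt{-47009 + 42220} = \sqrt{-4789} = i \sqrt{4789}$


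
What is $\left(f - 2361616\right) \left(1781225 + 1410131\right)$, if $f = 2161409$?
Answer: $-638931810692$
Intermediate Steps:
$\left(f - 2361616\right) \left(1781225 + 1410131\right) = \left(2161409 - 2361616\right) \left(1781225 + 1410131\right) = \left(-200207\right) 3191356 = -638931810692$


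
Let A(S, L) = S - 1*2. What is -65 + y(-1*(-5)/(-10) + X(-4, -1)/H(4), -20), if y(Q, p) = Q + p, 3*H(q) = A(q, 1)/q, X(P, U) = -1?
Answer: -183/2 ≈ -91.500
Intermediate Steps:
A(S, L) = -2 + S (A(S, L) = S - 2 = -2 + S)
H(q) = (-2 + q)/(3*q) (H(q) = ((-2 + q)/q)/3 = (-2 + q)/(3*q))
-65 + y(-1*(-5)/(-10) + X(-4, -1)/H(4), -20) = -65 + ((-1*(-5)/(-10) - 1/((1/3)*(-2 + 4)/4)) - 20) = -65 + ((5*(-1/10) - 1/((1/3)*(1/4)*2)) - 20) = -65 + ((-1/2 - 1/1/6) - 20) = -65 + ((-1/2 - 1*6) - 20) = -65 + ((-1/2 - 6) - 20) = -65 + (-13/2 - 20) = -65 - 53/2 = -183/2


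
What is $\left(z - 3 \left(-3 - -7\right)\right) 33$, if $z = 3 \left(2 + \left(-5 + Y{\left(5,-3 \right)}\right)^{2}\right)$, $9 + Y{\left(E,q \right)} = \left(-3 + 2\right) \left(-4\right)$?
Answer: $9702$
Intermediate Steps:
$Y{\left(E,q \right)} = -5$ ($Y{\left(E,q \right)} = -9 + \left(-3 + 2\right) \left(-4\right) = -9 - -4 = -9 + 4 = -5$)
$z = 306$ ($z = 3 \left(2 + \left(-5 - 5\right)^{2}\right) = 3 \left(2 + \left(-10\right)^{2}\right) = 3 \left(2 + 100\right) = 3 \cdot 102 = 306$)
$\left(z - 3 \left(-3 - -7\right)\right) 33 = \left(306 - 3 \left(-3 - -7\right)\right) 33 = \left(306 - 3 \left(-3 + \left(-1 + 8\right)\right)\right) 33 = \left(306 - 3 \left(-3 + 7\right)\right) 33 = \left(306 - 12\right) 33 = 294 \cdot 33 = 9702$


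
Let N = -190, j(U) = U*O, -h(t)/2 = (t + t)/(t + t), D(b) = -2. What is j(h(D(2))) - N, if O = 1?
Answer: 188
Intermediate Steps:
h(t) = -2 (h(t) = -2*(t + t)/(t + t) = -2*2*t/(2*t) = -2*2*t*1/(2*t) = -2*1 = -2)
j(U) = U (j(U) = U*1 = U)
j(h(D(2))) - N = -2 - 1*(-190) = -2 + 190 = 188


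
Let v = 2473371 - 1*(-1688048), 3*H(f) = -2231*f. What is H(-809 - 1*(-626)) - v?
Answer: -4025328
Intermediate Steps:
H(f) = -2231*f/3 (H(f) = (-2231*f)/3 = -2231*f/3)
v = 4161419 (v = 2473371 + 1688048 = 4161419)
H(-809 - 1*(-626)) - v = -2231*(-809 - 1*(-626))/3 - 1*4161419 = -2231*(-809 + 626)/3 - 4161419 = -2231/3*(-183) - 4161419 = 136091 - 4161419 = -4025328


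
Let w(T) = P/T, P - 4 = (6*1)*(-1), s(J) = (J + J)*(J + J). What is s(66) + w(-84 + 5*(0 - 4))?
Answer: 906049/52 ≈ 17424.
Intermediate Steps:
s(J) = 4*J² (s(J) = (2*J)*(2*J) = 4*J²)
P = -2 (P = 4 + (6*1)*(-1) = 4 + 6*(-1) = 4 - 6 = -2)
w(T) = -2/T
s(66) + w(-84 + 5*(0 - 4)) = 4*66² - 2/(-84 + 5*(0 - 4)) = 4*4356 - 2/(-84 + 5*(-4)) = 17424 - 2/(-84 - 20) = 17424 - 2/(-104) = 17424 - 2*(-1/104) = 17424 + 1/52 = 906049/52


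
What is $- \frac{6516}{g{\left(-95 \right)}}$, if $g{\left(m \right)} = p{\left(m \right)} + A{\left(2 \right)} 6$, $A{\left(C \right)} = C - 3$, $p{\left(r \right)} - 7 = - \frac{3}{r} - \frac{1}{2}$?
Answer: $- \frac{1238040}{101} \approx -12258.0$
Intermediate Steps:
$p{\left(r \right)} = \frac{13}{2} - \frac{3}{r}$ ($p{\left(r \right)} = 7 - \left(\frac{1}{2} + \frac{3}{r}\right) = \frac{13}{2} - \frac{3}{r}$)
$A{\left(C \right)} = -3 + C$ ($A{\left(C \right)} = C - 3 = -3 + C$)
$g{\left(m \right)} = \frac{1}{2} - \frac{3}{m}$ ($g{\left(m \right)} = \left(\frac{13}{2} - \frac{3}{m}\right) + \left(-3 + 2\right) 6 = \left(\frac{13}{2} - \frac{3}{m}\right) - 6 = \frac{1}{2} - \frac{3}{m}$)
$- \frac{6516}{g{\left(-95 \right)}} = - \frac{6516}{\frac{1}{2} \frac{1}{-95} \left(-6 - 95\right)} = - \frac{6516}{\frac{1}{2} \left(- \frac{1}{95}\right) \left(-101\right)} = - \frac{6516}{\frac{101}{190}} = \left(-6516\right) \frac{190}{101} = - \frac{1238040}{101}$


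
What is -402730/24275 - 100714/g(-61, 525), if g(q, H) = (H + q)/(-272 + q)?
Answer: 81394230583/1126360 ≈ 72263.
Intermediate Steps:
g(q, H) = (H + q)/(-272 + q)
-402730/24275 - 100714/g(-61, 525) = -402730/24275 - 100714*(-272 - 61)/(525 - 61) = -402730*1/24275 - 100714/(464/(-333)) = -80546/4855 - 100714/((-1/333*464)) = -80546/4855 - 100714/(-464/333) = -80546/4855 - 100714*(-333/464) = -80546/4855 + 16768881/232 = 81394230583/1126360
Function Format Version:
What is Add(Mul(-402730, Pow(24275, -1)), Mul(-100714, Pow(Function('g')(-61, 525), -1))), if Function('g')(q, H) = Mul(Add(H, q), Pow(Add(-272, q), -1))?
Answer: Rational(81394230583, 1126360) ≈ 72263.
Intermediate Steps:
Function('g')(q, H) = Mul(Pow(Add(-272, q), -1), Add(H, q))
Add(Mul(-402730, Pow(24275, -1)), Mul(-100714, Pow(Function('g')(-61, 525), -1))) = Add(Mul(-402730, Pow(24275, -1)), Mul(-100714, Pow(Mul(Pow(Add(-272, -61), -1), Add(525, -61)), -1))) = Add(Mul(-402730, Rational(1, 24275)), Mul(-100714, Pow(Mul(Pow(-333, -1), 464), -1))) = Add(Rational(-80546, 4855), Mul(-100714, Pow(Mul(Rational(-1, 333), 464), -1))) = Add(Rational(-80546, 4855), Mul(-100714, Pow(Rational(-464, 333), -1))) = Add(Rational(-80546, 4855), Mul(-100714, Rational(-333, 464))) = Add(Rational(-80546, 4855), Rational(16768881, 232)) = Rational(81394230583, 1126360)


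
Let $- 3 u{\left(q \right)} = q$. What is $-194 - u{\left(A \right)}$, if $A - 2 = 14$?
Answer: $- \frac{566}{3} \approx -188.67$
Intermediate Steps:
$A = 16$ ($A = 2 + 14 = 16$)
$u{\left(q \right)} = - \frac{q}{3}$
$-194 - u{\left(A \right)} = -194 - \left(- \frac{1}{3}\right) 16 = -194 - - \frac{16}{3} = -194 + \frac{16}{3} = - \frac{566}{3}$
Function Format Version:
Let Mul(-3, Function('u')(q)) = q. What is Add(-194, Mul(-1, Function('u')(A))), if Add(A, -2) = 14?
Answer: Rational(-566, 3) ≈ -188.67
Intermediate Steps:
A = 16 (A = Add(2, 14) = 16)
Function('u')(q) = Mul(Rational(-1, 3), q)
Add(-194, Mul(-1, Function('u')(A))) = Add(-194, Mul(-1, Mul(Rational(-1, 3), 16))) = Add(-194, Mul(-1, Rational(-16, 3))) = Add(-194, Rational(16, 3)) = Rational(-566, 3)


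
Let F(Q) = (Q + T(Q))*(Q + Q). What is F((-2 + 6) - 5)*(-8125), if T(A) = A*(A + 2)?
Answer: -32500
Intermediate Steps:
T(A) = A*(2 + A)
F(Q) = 2*Q*(Q + Q*(2 + Q)) (F(Q) = (Q + Q*(2 + Q))*(Q + Q) = (Q + Q*(2 + Q))*(2*Q) = 2*Q*(Q + Q*(2 + Q)))
F((-2 + 6) - 5)*(-8125) = (2*((-2 + 6) - 5)²*(3 + ((-2 + 6) - 5)))*(-8125) = (2*(4 - 5)²*(3 + (4 - 5)))*(-8125) = (2*(-1)²*(3 - 1))*(-8125) = (2*1*2)*(-8125) = 4*(-8125) = -32500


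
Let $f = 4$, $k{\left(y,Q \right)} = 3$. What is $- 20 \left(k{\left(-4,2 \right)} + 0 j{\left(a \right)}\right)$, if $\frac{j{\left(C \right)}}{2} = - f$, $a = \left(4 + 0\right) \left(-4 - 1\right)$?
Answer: $-60$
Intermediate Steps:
$a = -20$ ($a = 4 \left(-5\right) = -20$)
$j{\left(C \right)} = -8$ ($j{\left(C \right)} = 2 \left(\left(-1\right) 4\right) = 2 \left(-4\right) = -8$)
$- 20 \left(k{\left(-4,2 \right)} + 0 j{\left(a \right)}\right) = - 20 \left(3 + 0 \left(-8\right)\right) = - 20 \left(3 + 0\right) = \left(-20\right) 3 = -60$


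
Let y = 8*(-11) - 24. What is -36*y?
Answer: 4032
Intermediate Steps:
y = -112 (y = -88 - 24 = -112)
-36*y = -36*(-112) = 4032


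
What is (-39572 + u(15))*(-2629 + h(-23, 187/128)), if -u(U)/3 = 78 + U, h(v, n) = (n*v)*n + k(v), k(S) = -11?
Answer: 1755757230997/16384 ≈ 1.0716e+8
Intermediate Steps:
h(v, n) = -11 + v*n² (h(v, n) = (n*v)*n - 11 = v*n² - 11 = -11 + v*n²)
u(U) = -234 - 3*U (u(U) = -3*(78 + U) = -234 - 3*U)
(-39572 + u(15))*(-2629 + h(-23, 187/128)) = (-39572 + (-234 - 3*15))*(-2629 + (-11 - 23*(187/128)²)) = (-39572 + (-234 - 45))*(-2629 + (-11 - 23*(187*(1/128))²)) = (-39572 - 279)*(-2629 + (-11 - 23*(187/128)²)) = -39851*(-2629 + (-11 - 23*34969/16384)) = -39851*(-2629 + (-11 - 804287/16384)) = -39851*(-2629 - 984511/16384) = -39851*(-44058047/16384) = 1755757230997/16384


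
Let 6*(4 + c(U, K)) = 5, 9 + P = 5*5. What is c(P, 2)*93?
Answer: -589/2 ≈ -294.50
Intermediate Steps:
P = 16 (P = -9 + 5*5 = -9 + 25 = 16)
c(U, K) = -19/6 (c(U, K) = -4 + (⅙)*5 = -4 + ⅚ = -19/6)
c(P, 2)*93 = -19/6*93 = -589/2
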